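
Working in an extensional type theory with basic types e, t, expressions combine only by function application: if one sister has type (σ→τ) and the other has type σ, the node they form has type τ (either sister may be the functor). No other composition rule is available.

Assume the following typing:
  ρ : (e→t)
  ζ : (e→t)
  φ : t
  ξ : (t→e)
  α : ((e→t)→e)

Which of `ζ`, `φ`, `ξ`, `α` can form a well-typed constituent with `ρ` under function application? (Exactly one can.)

ζ : (e→t) — no; ρ wants e, and ζ wants e.
φ : t — no; ρ wants e, and φ wants nothing (atomic).
ξ : (t→e) — no; ρ wants e, and ξ wants t.
α — combines: α : ((e→t)→e) takes ρ : (e→t) as argument, giving e.

α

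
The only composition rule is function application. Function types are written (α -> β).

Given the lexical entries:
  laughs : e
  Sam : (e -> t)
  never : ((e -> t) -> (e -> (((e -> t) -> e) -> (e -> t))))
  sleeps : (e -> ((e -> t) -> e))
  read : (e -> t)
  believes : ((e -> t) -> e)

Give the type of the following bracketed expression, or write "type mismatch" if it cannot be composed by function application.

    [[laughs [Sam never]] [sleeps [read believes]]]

(e -> t)

[Sam never] — never of type ((e -> t) -> (e -> (((e -> t) -> e) -> (e -> t)))) combines with Sam of type (e -> t): type (e -> (((e -> t) -> e) -> (e -> t))).
[laughs [Sam never]] — [Sam never] of type (e -> (((e -> t) -> e) -> (e -> t))) combines with laughs of type e: type (((e -> t) -> e) -> (e -> t)).
[read believes] — believes of type ((e -> t) -> e) combines with read of type (e -> t): type e.
[sleeps [read believes]] — sleeps of type (e -> ((e -> t) -> e)) combines with [read believes] of type e: type ((e -> t) -> e).
[[laughs [Sam never]] [sleeps [read believes]]] — [laughs [Sam never]] of type (((e -> t) -> e) -> (e -> t)) combines with [sleeps [read believes]] of type ((e -> t) -> e): type (e -> t).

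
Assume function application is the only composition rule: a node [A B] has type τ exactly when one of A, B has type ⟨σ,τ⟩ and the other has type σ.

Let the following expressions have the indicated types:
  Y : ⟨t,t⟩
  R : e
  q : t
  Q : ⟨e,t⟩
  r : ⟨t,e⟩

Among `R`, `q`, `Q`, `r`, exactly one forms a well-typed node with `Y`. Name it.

q

R : e — neither side's domain matches the other.
q — combines: Y : ⟨t,t⟩ takes q : t as argument, giving t.
Q : ⟨e,t⟩ — neither side's domain matches the other.
r : ⟨t,e⟩ — neither side's domain matches the other.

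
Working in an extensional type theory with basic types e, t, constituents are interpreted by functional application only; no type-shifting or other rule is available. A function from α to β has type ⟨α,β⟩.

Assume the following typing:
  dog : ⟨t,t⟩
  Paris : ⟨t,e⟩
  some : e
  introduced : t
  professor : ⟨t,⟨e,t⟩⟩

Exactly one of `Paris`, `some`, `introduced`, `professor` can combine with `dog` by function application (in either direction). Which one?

Paris : ⟨t,e⟩ — does not combine with dog.
some : e — does not combine with dog.
introduced — combines: dog : ⟨t,t⟩ takes introduced : t as argument, giving t.
professor : ⟨t,⟨e,t⟩⟩ — does not combine with dog.

introduced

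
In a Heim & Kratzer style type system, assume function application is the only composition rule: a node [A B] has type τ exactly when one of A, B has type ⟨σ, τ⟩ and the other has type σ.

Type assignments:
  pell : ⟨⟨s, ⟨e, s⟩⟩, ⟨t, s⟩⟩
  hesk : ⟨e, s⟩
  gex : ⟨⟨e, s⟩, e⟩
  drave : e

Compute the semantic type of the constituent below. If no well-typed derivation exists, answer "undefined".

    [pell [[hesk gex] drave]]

undefined

[hesk gex]: ⟨⟨e, s⟩, e⟩ applied to ⟨e, s⟩ yields e.
[[hesk gex] drave]: e with e — neither is a function whose domain matches the other; composition fails here.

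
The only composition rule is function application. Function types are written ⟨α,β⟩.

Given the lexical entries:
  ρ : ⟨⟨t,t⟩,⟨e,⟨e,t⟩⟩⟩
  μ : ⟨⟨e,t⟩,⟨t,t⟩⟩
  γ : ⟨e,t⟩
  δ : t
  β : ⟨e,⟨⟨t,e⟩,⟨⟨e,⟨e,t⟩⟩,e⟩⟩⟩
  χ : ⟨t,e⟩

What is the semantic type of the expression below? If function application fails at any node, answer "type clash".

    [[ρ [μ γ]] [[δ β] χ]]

type clash

[μ γ]: functor μ : ⟨⟨e,t⟩,⟨t,t⟩⟩, argument γ : ⟨e,t⟩; result ⟨t,t⟩.
[ρ [μ γ]]: functor ρ : ⟨⟨t,t⟩,⟨e,⟨e,t⟩⟩⟩, argument [μ γ] : ⟨t,t⟩; result ⟨e,⟨e,t⟩⟩.
[δ β]: t with ⟨e,⟨⟨t,e⟩,⟨⟨e,⟨e,t⟩⟩,e⟩⟩⟩ — neither is a function whose domain matches the other; composition fails here.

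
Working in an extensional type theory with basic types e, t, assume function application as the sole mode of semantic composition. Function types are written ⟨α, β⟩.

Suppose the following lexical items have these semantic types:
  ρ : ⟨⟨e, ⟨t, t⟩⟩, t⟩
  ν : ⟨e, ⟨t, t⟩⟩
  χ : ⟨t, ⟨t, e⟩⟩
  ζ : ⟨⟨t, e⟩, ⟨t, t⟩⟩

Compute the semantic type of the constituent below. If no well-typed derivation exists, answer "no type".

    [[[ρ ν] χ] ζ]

⟨t, t⟩

[ρ ν]: ⟨⟨e, ⟨t, t⟩⟩, t⟩ applied to ⟨e, ⟨t, t⟩⟩ yields t.
[[ρ ν] χ]: ⟨t, ⟨t, e⟩⟩ applied to t yields ⟨t, e⟩.
[[[ρ ν] χ] ζ]: ⟨⟨t, e⟩, ⟨t, t⟩⟩ applied to ⟨t, e⟩ yields ⟨t, t⟩.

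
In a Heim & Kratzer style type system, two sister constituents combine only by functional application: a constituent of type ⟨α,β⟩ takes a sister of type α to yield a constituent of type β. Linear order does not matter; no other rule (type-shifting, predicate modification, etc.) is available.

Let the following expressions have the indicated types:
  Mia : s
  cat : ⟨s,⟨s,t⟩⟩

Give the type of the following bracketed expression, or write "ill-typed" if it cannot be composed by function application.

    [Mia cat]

⟨s,t⟩

[Mia cat] — cat of type ⟨s,⟨s,t⟩⟩ combines with Mia of type s: type ⟨s,t⟩.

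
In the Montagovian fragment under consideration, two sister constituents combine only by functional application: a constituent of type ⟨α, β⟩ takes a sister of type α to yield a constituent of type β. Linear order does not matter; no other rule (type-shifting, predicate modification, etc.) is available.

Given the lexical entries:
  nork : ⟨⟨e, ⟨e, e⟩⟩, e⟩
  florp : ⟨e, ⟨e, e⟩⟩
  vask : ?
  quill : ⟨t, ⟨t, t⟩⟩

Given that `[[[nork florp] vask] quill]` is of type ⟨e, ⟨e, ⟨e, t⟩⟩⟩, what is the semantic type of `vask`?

⟨e, ⟨⟨t, ⟨t, t⟩⟩, ⟨e, ⟨e, ⟨e, t⟩⟩⟩⟩⟩

At [[[nork florp] vask] quill] (required: ⟨e, ⟨e, ⟨e, t⟩⟩⟩): quill is ⟨t, ⟨t, t⟩⟩, which is not a function with range ⟨e, ⟨e, ⟨e, t⟩⟩⟩; hence [[nork florp] vask] is the functor — type ⟨⟨t, ⟨t, t⟩⟩, ⟨e, ⟨e, ⟨e, t⟩⟩⟩⟩.
At [[nork florp] vask] (required: ⟨⟨t, ⟨t, t⟩⟩, ⟨e, ⟨e, ⟨e, t⟩⟩⟩⟩): [nork florp] is e, which is not a function with range ⟨⟨t, ⟨t, t⟩⟩, ⟨e, ⟨e, ⟨e, t⟩⟩⟩⟩; hence vask is the functor — type ⟨e, ⟨⟨t, ⟨t, t⟩⟩, ⟨e, ⟨e, ⟨e, t⟩⟩⟩⟩⟩.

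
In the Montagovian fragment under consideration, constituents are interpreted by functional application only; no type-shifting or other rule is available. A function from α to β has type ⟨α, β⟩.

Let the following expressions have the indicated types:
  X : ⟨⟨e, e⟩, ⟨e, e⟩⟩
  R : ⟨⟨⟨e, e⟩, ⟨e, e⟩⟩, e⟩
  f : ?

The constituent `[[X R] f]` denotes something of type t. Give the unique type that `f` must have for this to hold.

⟨e, t⟩

For [[X R] f] to have type t with [X R] of type e, f must be the function: f : ⟨e, t⟩.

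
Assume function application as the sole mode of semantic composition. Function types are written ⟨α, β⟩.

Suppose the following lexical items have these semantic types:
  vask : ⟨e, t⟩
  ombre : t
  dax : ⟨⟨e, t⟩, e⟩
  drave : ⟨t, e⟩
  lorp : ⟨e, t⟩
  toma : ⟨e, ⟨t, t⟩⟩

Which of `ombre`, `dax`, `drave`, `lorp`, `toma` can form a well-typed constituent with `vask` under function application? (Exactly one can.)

dax

ombre : t — does not combine with vask.
dax — combines: dax : ⟨⟨e, t⟩, e⟩ takes vask : ⟨e, t⟩ as argument, giving e.
drave : ⟨t, e⟩ — does not combine with vask.
lorp : ⟨e, t⟩ — does not combine with vask.
toma : ⟨e, ⟨t, t⟩⟩ — does not combine with vask.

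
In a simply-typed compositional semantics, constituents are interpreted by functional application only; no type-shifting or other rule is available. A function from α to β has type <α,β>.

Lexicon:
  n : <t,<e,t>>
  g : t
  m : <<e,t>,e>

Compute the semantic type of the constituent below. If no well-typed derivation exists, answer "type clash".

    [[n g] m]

e

[n g] — n of type <t,<e,t>> combines with g of type t: type <e,t>.
[[n g] m] — m of type <<e,t>,e> combines with [n g] of type <e,t>: type e.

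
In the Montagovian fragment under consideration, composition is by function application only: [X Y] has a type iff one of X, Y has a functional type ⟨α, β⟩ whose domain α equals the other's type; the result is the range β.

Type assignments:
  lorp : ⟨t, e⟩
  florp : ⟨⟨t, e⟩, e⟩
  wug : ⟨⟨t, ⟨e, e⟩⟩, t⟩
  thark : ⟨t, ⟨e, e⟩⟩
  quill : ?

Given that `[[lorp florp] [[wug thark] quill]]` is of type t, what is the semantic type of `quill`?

⟨t, ⟨e, t⟩⟩

At [[lorp florp] [[wug thark] quill]] (required: t): [lorp florp] is e, which is not a function with range t; hence [[wug thark] quill] is the functor — type ⟨e, t⟩.
At [[wug thark] quill] (required: ⟨e, t⟩): [wug thark] is t, which is not a function with range ⟨e, t⟩; hence quill is the functor — type ⟨t, ⟨e, t⟩⟩.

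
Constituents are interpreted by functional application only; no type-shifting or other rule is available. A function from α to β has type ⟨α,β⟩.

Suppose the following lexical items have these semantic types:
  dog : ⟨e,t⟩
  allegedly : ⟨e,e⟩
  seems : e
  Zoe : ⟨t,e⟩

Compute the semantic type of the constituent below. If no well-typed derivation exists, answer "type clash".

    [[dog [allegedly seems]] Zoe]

e

[allegedly seems]: allegedly is ⟨e,e⟩, seems is e; result e.
[dog [allegedly seems]]: dog is ⟨e,t⟩, [allegedly seems] is e; result t.
[[dog [allegedly seems]] Zoe]: Zoe is ⟨t,e⟩, [dog [allegedly seems]] is t; result e.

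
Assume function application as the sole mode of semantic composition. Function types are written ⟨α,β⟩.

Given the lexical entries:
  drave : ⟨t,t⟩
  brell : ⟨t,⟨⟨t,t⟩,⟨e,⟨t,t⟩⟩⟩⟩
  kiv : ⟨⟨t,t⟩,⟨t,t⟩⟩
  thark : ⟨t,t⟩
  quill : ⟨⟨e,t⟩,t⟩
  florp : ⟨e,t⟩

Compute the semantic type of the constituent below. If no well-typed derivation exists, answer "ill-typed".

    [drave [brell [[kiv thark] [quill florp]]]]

At [kiv thark], kiv : ⟨⟨t,t⟩,⟨t,t⟩⟩ takes thark : ⟨t,t⟩, giving ⟨t,t⟩.
At [quill florp], quill : ⟨⟨e,t⟩,t⟩ takes florp : ⟨e,t⟩, giving t.
At [[kiv thark] [quill florp]], [kiv thark] : ⟨t,t⟩ takes [quill florp] : t, giving t.
At [brell [[kiv thark] [quill florp]]], brell : ⟨t,⟨⟨t,t⟩,⟨e,⟨t,t⟩⟩⟩⟩ takes [[kiv thark] [quill florp]] : t, giving ⟨⟨t,t⟩,⟨e,⟨t,t⟩⟩⟩.
At [drave [brell [[kiv thark] [quill florp]]]], [brell [[kiv thark] [quill florp]]] : ⟨⟨t,t⟩,⟨e,⟨t,t⟩⟩⟩ takes drave : ⟨t,t⟩, giving ⟨e,⟨t,t⟩⟩.

⟨e,⟨t,t⟩⟩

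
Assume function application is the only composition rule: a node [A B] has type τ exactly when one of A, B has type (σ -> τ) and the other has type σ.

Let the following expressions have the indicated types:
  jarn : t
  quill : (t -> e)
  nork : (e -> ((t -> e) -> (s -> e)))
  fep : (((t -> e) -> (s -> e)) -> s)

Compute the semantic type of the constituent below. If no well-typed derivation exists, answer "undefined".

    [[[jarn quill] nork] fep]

At [jarn quill], quill : (t -> e) takes jarn : t, giving e.
At [[jarn quill] nork], nork : (e -> ((t -> e) -> (s -> e))) takes [jarn quill] : e, giving ((t -> e) -> (s -> e)).
At [[[jarn quill] nork] fep], fep : (((t -> e) -> (s -> e)) -> s) takes [[jarn quill] nork] : ((t -> e) -> (s -> e)), giving s.

s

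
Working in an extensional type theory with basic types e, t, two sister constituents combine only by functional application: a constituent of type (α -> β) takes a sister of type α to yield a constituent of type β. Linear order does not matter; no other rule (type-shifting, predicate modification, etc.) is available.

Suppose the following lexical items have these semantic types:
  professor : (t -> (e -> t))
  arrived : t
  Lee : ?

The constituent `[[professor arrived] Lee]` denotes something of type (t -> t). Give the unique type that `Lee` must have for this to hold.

At [[professor arrived] Lee] (required: (t -> t)): [professor arrived] is (e -> t), which is not a function with range (t -> t); hence Lee is the functor — type ((e -> t) -> (t -> t)).

((e -> t) -> (t -> t))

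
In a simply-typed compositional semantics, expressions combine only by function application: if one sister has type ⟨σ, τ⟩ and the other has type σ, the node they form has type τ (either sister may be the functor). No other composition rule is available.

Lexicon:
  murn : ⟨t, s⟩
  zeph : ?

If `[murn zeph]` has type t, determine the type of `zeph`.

⟨⟨t, s⟩, t⟩

[murn zeph] is required to be t. murn : ⟨t, s⟩ cannot yield t as functor, so zeph : ⟨⟨t, s⟩, t⟩.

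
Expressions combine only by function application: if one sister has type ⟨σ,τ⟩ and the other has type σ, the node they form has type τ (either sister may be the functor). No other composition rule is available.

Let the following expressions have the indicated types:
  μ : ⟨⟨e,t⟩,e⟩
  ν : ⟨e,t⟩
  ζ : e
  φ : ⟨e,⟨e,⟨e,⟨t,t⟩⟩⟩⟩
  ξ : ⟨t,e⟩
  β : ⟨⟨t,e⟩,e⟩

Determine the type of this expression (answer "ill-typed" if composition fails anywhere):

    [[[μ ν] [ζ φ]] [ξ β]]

⟨t,t⟩

[μ ν]: ⟨⟨e,t⟩,e⟩ applied to ⟨e,t⟩ yields e.
[ζ φ]: ⟨e,⟨e,⟨e,⟨t,t⟩⟩⟩⟩ applied to e yields ⟨e,⟨e,⟨t,t⟩⟩⟩.
[[μ ν] [ζ φ]]: ⟨e,⟨e,⟨t,t⟩⟩⟩ applied to e yields ⟨e,⟨t,t⟩⟩.
[ξ β]: ⟨⟨t,e⟩,e⟩ applied to ⟨t,e⟩ yields e.
[[[μ ν] [ζ φ]] [ξ β]]: ⟨e,⟨t,t⟩⟩ applied to e yields ⟨t,t⟩.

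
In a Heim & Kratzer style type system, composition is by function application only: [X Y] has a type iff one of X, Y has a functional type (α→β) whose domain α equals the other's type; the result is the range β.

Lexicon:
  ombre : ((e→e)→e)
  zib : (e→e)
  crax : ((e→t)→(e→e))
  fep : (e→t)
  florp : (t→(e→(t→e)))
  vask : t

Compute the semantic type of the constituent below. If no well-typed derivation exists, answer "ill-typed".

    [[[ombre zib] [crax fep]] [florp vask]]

[ombre zib]: ((e→e)→e) applied to (e→e) yields e.
[crax fep]: ((e→t)→(e→e)) applied to (e→t) yields (e→e).
[[ombre zib] [crax fep]]: (e→e) applied to e yields e.
[florp vask]: (t→(e→(t→e))) applied to t yields (e→(t→e)).
[[[ombre zib] [crax fep]] [florp vask]]: (e→(t→e)) applied to e yields (t→e).

(t→e)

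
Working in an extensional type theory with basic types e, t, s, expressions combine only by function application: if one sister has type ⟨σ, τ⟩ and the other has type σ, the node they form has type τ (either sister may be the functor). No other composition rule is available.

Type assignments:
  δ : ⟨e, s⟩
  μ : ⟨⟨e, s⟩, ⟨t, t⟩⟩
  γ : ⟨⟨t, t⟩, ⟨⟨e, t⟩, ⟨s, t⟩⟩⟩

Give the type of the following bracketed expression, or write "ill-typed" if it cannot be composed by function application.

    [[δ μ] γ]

At [δ μ], μ : ⟨⟨e, s⟩, ⟨t, t⟩⟩ takes δ : ⟨e, s⟩, giving ⟨t, t⟩.
At [[δ μ] γ], γ : ⟨⟨t, t⟩, ⟨⟨e, t⟩, ⟨s, t⟩⟩⟩ takes [δ μ] : ⟨t, t⟩, giving ⟨⟨e, t⟩, ⟨s, t⟩⟩.

⟨⟨e, t⟩, ⟨s, t⟩⟩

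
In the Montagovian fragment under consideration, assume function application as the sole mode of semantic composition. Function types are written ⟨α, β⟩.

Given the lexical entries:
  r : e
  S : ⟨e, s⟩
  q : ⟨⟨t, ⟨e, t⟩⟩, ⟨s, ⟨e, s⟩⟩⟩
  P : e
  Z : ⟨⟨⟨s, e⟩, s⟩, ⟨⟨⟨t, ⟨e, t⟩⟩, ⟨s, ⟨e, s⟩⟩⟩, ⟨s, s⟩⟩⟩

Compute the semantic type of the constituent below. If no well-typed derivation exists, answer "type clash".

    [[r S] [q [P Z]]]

type clash

[r S]: ⟨e, s⟩ applied to e yields s.
[P Z]: e and ⟨⟨⟨s, e⟩, s⟩, ⟨⟨⟨t, ⟨e, t⟩⟩, ⟨s, ⟨e, s⟩⟩⟩, ⟨s, s⟩⟩⟩ cannot combine by function application — type clash.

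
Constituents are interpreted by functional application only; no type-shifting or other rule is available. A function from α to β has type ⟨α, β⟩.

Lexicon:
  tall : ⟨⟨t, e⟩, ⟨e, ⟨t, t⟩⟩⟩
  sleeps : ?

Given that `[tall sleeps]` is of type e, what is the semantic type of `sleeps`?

For [tall sleeps] to have type e with tall of type ⟨⟨t, e⟩, ⟨e, ⟨t, t⟩⟩⟩, sleeps must be the function: sleeps : ⟨⟨⟨t, e⟩, ⟨e, ⟨t, t⟩⟩⟩, e⟩.

⟨⟨⟨t, e⟩, ⟨e, ⟨t, t⟩⟩⟩, e⟩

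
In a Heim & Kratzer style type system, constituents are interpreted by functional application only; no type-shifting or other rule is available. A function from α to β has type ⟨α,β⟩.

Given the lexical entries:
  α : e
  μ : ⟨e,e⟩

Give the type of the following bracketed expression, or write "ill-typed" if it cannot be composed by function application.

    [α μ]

[α μ]: functor μ : ⟨e,e⟩, argument α : e; result e.

e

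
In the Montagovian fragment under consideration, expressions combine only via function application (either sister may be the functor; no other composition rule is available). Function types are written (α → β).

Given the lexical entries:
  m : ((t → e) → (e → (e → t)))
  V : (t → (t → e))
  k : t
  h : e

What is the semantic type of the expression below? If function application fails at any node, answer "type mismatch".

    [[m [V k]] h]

[V k]: functor V : (t → (t → e)), argument k : t; result (t → e).
[m [V k]]: functor m : ((t → e) → (e → (e → t))), argument [V k] : (t → e); result (e → (e → t)).
[[m [V k]] h]: functor [m [V k]] : (e → (e → t)), argument h : e; result (e → t).

(e → t)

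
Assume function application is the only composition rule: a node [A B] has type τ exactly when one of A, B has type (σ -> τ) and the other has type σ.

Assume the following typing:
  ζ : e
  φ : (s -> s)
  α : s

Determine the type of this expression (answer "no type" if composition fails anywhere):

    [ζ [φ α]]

[φ α] — φ of type (s -> s) combines with α of type s: type s.
[ζ [φ α]]: e with s — neither is a function whose domain matches the other; composition fails here.

no type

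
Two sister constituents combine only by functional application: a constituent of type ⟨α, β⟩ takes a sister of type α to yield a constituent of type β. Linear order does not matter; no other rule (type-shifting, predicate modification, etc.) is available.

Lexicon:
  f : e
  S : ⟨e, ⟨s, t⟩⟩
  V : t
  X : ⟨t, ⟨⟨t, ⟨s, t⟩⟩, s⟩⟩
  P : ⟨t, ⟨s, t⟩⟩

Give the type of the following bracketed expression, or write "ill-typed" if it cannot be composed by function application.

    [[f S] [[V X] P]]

[f S]: S is ⟨e, ⟨s, t⟩⟩, f is e; result ⟨s, t⟩.
[V X]: X is ⟨t, ⟨⟨t, ⟨s, t⟩⟩, s⟩⟩, V is t; result ⟨⟨t, ⟨s, t⟩⟩, s⟩.
[[V X] P]: [V X] is ⟨⟨t, ⟨s, t⟩⟩, s⟩, P is ⟨t, ⟨s, t⟩⟩; result s.
[[f S] [[V X] P]]: [f S] is ⟨s, t⟩, [[V X] P] is s; result t.

t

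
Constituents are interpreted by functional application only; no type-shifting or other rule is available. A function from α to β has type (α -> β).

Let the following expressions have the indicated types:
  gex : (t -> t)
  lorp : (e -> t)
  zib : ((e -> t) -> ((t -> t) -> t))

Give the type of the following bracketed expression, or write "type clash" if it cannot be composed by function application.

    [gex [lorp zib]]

t

At [lorp zib], zib : ((e -> t) -> ((t -> t) -> t)) takes lorp : (e -> t), giving ((t -> t) -> t).
At [gex [lorp zib]], [lorp zib] : ((t -> t) -> t) takes gex : (t -> t), giving t.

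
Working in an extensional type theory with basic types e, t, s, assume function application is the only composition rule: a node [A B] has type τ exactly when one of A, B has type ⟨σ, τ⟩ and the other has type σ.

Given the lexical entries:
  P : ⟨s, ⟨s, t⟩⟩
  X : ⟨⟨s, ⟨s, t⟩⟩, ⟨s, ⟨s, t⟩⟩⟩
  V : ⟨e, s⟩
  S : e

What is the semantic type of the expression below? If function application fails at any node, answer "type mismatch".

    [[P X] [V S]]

[P X] — X of type ⟨⟨s, ⟨s, t⟩⟩, ⟨s, ⟨s, t⟩⟩⟩ combines with P of type ⟨s, ⟨s, t⟩⟩: type ⟨s, ⟨s, t⟩⟩.
[V S] — V of type ⟨e, s⟩ combines with S of type e: type s.
[[P X] [V S]] — [P X] of type ⟨s, ⟨s, t⟩⟩ combines with [V S] of type s: type ⟨s, t⟩.

⟨s, t⟩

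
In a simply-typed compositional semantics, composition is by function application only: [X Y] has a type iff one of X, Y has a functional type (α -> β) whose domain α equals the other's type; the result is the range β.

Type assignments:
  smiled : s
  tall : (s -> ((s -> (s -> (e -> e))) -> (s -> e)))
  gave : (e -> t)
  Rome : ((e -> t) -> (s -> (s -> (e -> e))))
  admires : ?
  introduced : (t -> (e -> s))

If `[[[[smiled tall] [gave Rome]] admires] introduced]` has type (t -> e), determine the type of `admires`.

[[[[smiled tall] [gave Rome]] admires] introduced] must have type (t -> e). The sister introduced has type (t -> (e -> s)); that is not a function onto (t -> e), so [[[smiled tall] [gave Rome]] admires] must be the functor, of type ((t -> (e -> s)) -> (t -> e)).
[[[smiled tall] [gave Rome]] admires] must have type ((t -> (e -> s)) -> (t -> e)). The sister [[smiled tall] [gave Rome]] has type (s -> e); that is not a function onto ((t -> (e -> s)) -> (t -> e)), so admires must be the functor, of type ((s -> e) -> ((t -> (e -> s)) -> (t -> e))).

((s -> e) -> ((t -> (e -> s)) -> (t -> e)))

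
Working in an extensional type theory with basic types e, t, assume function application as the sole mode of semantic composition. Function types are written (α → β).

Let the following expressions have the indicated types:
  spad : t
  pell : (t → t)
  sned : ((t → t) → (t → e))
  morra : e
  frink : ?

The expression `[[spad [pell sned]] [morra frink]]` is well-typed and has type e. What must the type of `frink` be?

(e → (e → e))

At [[spad [pell sned]] [morra frink]] (required: e): [spad [pell sned]] is e, which is not a function with range e; hence [morra frink] is the functor — type (e → e).
At [morra frink] (required: (e → e)): morra is e, which is not a function with range (e → e); hence frink is the functor — type (e → (e → e)).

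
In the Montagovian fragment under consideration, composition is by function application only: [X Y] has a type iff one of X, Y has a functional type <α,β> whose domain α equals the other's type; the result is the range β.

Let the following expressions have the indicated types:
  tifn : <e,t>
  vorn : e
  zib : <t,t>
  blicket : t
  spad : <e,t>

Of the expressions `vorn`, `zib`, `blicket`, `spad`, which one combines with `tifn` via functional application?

vorn

vorn — combines: tifn : <e,t> takes vorn : e as argument, giving t.
zib : <t,t> — no; tifn wants e, and zib wants t.
blicket : t — no; tifn wants e, and blicket wants nothing (atomic).
spad : <e,t> — no; tifn wants e, and spad wants e.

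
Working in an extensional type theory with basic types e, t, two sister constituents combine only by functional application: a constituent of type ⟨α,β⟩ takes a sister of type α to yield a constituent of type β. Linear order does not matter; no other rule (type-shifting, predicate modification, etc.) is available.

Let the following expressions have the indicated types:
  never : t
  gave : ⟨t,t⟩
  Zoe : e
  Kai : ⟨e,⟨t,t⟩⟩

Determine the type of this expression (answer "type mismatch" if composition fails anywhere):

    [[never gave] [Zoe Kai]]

[never gave] — gave of type ⟨t,t⟩ combines with never of type t: type t.
[Zoe Kai] — Kai of type ⟨e,⟨t,t⟩⟩ combines with Zoe of type e: type ⟨t,t⟩.
[[never gave] [Zoe Kai]] — [Zoe Kai] of type ⟨t,t⟩ combines with [never gave] of type t: type t.

t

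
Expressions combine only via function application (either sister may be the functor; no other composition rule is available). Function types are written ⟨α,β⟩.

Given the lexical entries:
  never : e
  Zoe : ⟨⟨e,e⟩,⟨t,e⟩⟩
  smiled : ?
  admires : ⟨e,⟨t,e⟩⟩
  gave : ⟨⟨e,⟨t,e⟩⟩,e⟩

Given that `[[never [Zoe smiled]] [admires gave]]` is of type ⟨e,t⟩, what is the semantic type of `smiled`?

[[never [Zoe smiled]] [admires gave]] must have type ⟨e,t⟩. The sister [admires gave] has type e; that is not a function onto ⟨e,t⟩, so [never [Zoe smiled]] must be the functor, of type ⟨e,⟨e,t⟩⟩.
[never [Zoe smiled]] must have type ⟨e,⟨e,t⟩⟩. The sister never has type e; that is not a function onto ⟨e,⟨e,t⟩⟩, so [Zoe smiled] must be the functor, of type ⟨e,⟨e,⟨e,t⟩⟩⟩.
[Zoe smiled] must have type ⟨e,⟨e,⟨e,t⟩⟩⟩. The sister Zoe has type ⟨⟨e,e⟩,⟨t,e⟩⟩; that is not a function onto ⟨e,⟨e,⟨e,t⟩⟩⟩, so smiled must be the functor, of type ⟨⟨⟨e,e⟩,⟨t,e⟩⟩,⟨e,⟨e,⟨e,t⟩⟩⟩⟩.

⟨⟨⟨e,e⟩,⟨t,e⟩⟩,⟨e,⟨e,⟨e,t⟩⟩⟩⟩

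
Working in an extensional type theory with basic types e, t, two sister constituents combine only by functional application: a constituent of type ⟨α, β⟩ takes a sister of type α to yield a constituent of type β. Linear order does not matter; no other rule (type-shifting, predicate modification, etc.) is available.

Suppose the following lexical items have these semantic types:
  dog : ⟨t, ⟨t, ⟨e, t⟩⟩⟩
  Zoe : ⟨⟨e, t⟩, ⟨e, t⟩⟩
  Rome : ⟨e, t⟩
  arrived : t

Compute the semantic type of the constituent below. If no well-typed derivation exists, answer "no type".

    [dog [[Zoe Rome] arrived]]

no type

At [Zoe Rome], Zoe : ⟨⟨e, t⟩, ⟨e, t⟩⟩ takes Rome : ⟨e, t⟩, giving ⟨e, t⟩.
At [[Zoe Rome] arrived]: neither ⟨e, t⟩ nor t can take the other as argument; the node is ill-typed.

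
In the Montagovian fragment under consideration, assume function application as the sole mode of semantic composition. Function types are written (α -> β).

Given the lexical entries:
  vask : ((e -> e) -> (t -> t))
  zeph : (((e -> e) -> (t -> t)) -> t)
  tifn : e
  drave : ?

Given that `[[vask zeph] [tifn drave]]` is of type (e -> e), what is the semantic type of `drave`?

[[vask zeph] [tifn drave]] is required to be (e -> e). [vask zeph] : t cannot yield (e -> e) as functor, so [tifn drave] : (t -> (e -> e)).
[tifn drave] is required to be (t -> (e -> e)). tifn : e cannot yield (t -> (e -> e)) as functor, so drave : (e -> (t -> (e -> e))).

(e -> (t -> (e -> e)))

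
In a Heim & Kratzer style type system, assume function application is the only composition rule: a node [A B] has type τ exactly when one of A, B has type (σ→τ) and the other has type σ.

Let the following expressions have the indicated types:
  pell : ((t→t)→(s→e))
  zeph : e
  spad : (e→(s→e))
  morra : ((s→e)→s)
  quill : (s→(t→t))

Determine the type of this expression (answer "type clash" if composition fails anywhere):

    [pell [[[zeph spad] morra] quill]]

(s→e)

[zeph spad]: spad is (e→(s→e)), zeph is e; result (s→e).
[[zeph spad] morra]: morra is ((s→e)→s), [zeph spad] is (s→e); result s.
[[[zeph spad] morra] quill]: quill is (s→(t→t)), [[zeph spad] morra] is s; result (t→t).
[pell [[[zeph spad] morra] quill]]: pell is ((t→t)→(s→e)), [[[zeph spad] morra] quill] is (t→t); result (s→e).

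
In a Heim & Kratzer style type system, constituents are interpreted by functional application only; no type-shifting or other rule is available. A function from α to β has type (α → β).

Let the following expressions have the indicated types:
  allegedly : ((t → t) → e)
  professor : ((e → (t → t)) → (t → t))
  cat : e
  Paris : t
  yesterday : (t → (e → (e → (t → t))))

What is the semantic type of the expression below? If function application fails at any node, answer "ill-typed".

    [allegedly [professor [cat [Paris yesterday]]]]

e

[Paris yesterday]: yesterday is (t → (e → (e → (t → t)))), Paris is t; result (e → (e → (t → t))).
[cat [Paris yesterday]]: [Paris yesterday] is (e → (e → (t → t))), cat is e; result (e → (t → t)).
[professor [cat [Paris yesterday]]]: professor is ((e → (t → t)) → (t → t)), [cat [Paris yesterday]] is (e → (t → t)); result (t → t).
[allegedly [professor [cat [Paris yesterday]]]]: allegedly is ((t → t) → e), [professor [cat [Paris yesterday]]] is (t → t); result e.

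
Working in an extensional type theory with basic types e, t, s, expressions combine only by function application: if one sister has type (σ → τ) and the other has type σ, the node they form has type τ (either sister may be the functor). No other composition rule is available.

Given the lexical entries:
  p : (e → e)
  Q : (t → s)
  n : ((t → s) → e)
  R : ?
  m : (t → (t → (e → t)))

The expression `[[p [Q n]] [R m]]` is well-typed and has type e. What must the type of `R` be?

((t → (t → (e → t))) → (e → e))

For [[p [Q n]] [R m]] to have type e with [p [Q n]] of type e, [R m] must be the function: [R m] : (e → e).
For [R m] to have type (e → e) with m of type (t → (t → (e → t))), R must be the function: R : ((t → (t → (e → t))) → (e → e)).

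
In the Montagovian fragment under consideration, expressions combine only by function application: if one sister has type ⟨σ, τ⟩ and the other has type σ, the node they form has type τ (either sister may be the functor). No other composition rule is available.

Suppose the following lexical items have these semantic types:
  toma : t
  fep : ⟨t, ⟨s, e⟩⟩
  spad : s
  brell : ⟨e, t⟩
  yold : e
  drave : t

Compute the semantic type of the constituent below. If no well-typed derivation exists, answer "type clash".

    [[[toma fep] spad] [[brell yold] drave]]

type clash

At [toma fep], fep : ⟨t, ⟨s, e⟩⟩ takes toma : t, giving ⟨s, e⟩.
At [[toma fep] spad], [toma fep] : ⟨s, e⟩ takes spad : s, giving e.
At [brell yold], brell : ⟨e, t⟩ takes yold : e, giving t.
At [[brell yold] drave]: neither t nor t can take the other as argument; the node is ill-typed.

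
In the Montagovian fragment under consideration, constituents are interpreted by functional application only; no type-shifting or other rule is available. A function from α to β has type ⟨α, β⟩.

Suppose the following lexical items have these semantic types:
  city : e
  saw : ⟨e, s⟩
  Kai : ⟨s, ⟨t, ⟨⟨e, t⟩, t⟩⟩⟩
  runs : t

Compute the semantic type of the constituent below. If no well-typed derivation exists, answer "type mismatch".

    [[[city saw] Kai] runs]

⟨⟨e, t⟩, t⟩

[city saw]: saw is ⟨e, s⟩, city is e; result s.
[[city saw] Kai]: Kai is ⟨s, ⟨t, ⟨⟨e, t⟩, t⟩⟩⟩, [city saw] is s; result ⟨t, ⟨⟨e, t⟩, t⟩⟩.
[[[city saw] Kai] runs]: [[city saw] Kai] is ⟨t, ⟨⟨e, t⟩, t⟩⟩, runs is t; result ⟨⟨e, t⟩, t⟩.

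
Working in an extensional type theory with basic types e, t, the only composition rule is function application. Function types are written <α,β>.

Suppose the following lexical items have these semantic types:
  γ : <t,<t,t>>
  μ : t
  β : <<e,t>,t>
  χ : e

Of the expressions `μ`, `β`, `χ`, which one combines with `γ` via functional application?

μ — combines: γ : <t,<t,t>> takes μ : t as argument, giving <t,t>.
β : <<e,t>,t> — no; γ wants t, and β wants <e,t>.
χ : e — no; γ wants t, and χ wants nothing (atomic).

μ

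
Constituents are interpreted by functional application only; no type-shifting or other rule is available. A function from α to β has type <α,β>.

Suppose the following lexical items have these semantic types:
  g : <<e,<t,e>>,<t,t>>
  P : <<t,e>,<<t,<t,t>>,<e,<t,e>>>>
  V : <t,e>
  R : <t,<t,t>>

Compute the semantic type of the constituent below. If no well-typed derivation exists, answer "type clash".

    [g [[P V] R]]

[P V]: P is <<t,e>,<<t,<t,t>>,<e,<t,e>>>>, V is <t,e>; result <<t,<t,t>>,<e,<t,e>>>.
[[P V] R]: [P V] is <<t,<t,t>>,<e,<t,e>>>, R is <t,<t,t>>; result <e,<t,e>>.
[g [[P V] R]]: g is <<e,<t,e>>,<t,t>>, [[P V] R] is <e,<t,e>>; result <t,t>.

<t,t>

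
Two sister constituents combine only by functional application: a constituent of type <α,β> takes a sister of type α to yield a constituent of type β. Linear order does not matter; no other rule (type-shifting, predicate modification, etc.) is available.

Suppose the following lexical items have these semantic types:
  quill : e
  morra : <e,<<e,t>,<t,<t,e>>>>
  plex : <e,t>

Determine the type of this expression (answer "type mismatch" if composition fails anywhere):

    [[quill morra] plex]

[quill morra] — morra of type <e,<<e,t>,<t,<t,e>>>> combines with quill of type e: type <<e,t>,<t,<t,e>>>.
[[quill morra] plex] — [quill morra] of type <<e,t>,<t,<t,e>>> combines with plex of type <e,t>: type <t,<t,e>>.

<t,<t,e>>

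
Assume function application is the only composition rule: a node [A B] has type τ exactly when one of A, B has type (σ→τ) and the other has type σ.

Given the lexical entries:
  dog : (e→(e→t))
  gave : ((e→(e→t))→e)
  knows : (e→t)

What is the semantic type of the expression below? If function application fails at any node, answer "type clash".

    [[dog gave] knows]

[dog gave]: gave is ((e→(e→t))→e), dog is (e→(e→t)); result e.
[[dog gave] knows]: knows is (e→t), [dog gave] is e; result t.

t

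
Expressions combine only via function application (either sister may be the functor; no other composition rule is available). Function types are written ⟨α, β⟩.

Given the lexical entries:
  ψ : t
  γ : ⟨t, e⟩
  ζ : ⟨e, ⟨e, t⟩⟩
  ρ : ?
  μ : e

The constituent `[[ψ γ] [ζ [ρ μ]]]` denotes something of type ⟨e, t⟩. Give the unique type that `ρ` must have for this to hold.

At [[ψ γ] [ζ [ρ μ]]] (required: ⟨e, t⟩): [ψ γ] is e, which is not a function with range ⟨e, t⟩; hence [ζ [ρ μ]] is the functor — type ⟨e, ⟨e, t⟩⟩.
At [ζ [ρ μ]] (required: ⟨e, ⟨e, t⟩⟩): ζ is ⟨e, ⟨e, t⟩⟩, which is not a function with range ⟨e, ⟨e, t⟩⟩; hence [ρ μ] is the functor — type ⟨⟨e, ⟨e, t⟩⟩, ⟨e, ⟨e, t⟩⟩⟩.
At [ρ μ] (required: ⟨⟨e, ⟨e, t⟩⟩, ⟨e, ⟨e, t⟩⟩⟩): μ is e, which is not a function with range ⟨⟨e, ⟨e, t⟩⟩, ⟨e, ⟨e, t⟩⟩⟩; hence ρ is the functor — type ⟨e, ⟨⟨e, ⟨e, t⟩⟩, ⟨e, ⟨e, t⟩⟩⟩⟩.

⟨e, ⟨⟨e, ⟨e, t⟩⟩, ⟨e, ⟨e, t⟩⟩⟩⟩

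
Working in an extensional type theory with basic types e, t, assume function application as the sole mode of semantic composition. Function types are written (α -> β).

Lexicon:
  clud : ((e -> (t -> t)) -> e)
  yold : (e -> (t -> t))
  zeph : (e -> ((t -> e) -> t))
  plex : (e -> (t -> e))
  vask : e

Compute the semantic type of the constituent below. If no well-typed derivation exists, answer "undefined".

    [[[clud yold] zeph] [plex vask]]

[clud yold] — clud of type ((e -> (t -> t)) -> e) combines with yold of type (e -> (t -> t)): type e.
[[clud yold] zeph] — zeph of type (e -> ((t -> e) -> t)) combines with [clud yold] of type e: type ((t -> e) -> t).
[plex vask] — plex of type (e -> (t -> e)) combines with vask of type e: type (t -> e).
[[[clud yold] zeph] [plex vask]] — [[clud yold] zeph] of type ((t -> e) -> t) combines with [plex vask] of type (t -> e): type t.

t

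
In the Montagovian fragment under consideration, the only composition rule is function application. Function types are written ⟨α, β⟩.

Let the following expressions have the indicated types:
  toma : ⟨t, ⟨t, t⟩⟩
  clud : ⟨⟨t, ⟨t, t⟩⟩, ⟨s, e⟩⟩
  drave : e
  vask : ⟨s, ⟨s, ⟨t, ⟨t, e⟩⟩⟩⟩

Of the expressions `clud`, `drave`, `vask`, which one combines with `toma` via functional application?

clud — combines: clud : ⟨⟨t, ⟨t, t⟩⟩, ⟨s, e⟩⟩ takes toma : ⟨t, ⟨t, t⟩⟩ as argument, giving ⟨s, e⟩.
drave : e — neither side's domain matches the other.
vask : ⟨s, ⟨s, ⟨t, ⟨t, e⟩⟩⟩⟩ — neither side's domain matches the other.

clud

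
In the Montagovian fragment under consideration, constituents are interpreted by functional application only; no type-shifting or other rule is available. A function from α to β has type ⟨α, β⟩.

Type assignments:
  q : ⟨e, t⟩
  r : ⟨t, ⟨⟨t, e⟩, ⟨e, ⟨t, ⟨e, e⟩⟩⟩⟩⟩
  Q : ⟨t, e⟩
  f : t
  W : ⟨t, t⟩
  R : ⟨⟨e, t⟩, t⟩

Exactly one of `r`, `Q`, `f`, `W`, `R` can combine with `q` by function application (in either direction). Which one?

R

r : ⟨t, ⟨⟨t, e⟩, ⟨e, ⟨t, ⟨e, e⟩⟩⟩⟩⟩ — q needs e; r needs t; neither fits.
Q : ⟨t, e⟩ — q needs e; Q needs t; neither fits.
f : t — q needs e; f needs nothing (atomic); neither fits.
W : ⟨t, t⟩ — q needs e; W needs t; neither fits.
R — combines: R : ⟨⟨e, t⟩, t⟩ takes q : ⟨e, t⟩ as argument, giving t.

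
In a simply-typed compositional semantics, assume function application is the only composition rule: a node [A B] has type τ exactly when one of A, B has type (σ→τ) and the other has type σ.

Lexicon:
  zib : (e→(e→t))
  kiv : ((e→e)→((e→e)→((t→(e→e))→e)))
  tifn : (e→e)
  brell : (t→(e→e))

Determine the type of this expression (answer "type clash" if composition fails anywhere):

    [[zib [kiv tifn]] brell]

type clash

[kiv tifn] — kiv of type ((e→e)→((e→e)→((t→(e→e))→e))) combines with tifn of type (e→e): type ((e→e)→((t→(e→e))→e)).
At [zib [kiv tifn]]: neither (e→(e→t)) nor ((e→e)→((t→(e→e))→e)) can take the other as argument; the node is ill-typed.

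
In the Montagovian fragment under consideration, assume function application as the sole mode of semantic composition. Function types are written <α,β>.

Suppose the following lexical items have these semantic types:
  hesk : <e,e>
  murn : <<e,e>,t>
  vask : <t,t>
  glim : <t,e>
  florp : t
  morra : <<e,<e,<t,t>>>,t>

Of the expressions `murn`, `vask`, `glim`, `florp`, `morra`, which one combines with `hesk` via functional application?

murn

murn — combines: murn : <<e,e>,t> takes hesk : <e,e> as argument, giving t.
vask : <t,t> — neither side's domain matches the other.
glim : <t,e> — neither side's domain matches the other.
florp : t — neither side's domain matches the other.
morra : <<e,<e,<t,t>>>,t> — neither side's domain matches the other.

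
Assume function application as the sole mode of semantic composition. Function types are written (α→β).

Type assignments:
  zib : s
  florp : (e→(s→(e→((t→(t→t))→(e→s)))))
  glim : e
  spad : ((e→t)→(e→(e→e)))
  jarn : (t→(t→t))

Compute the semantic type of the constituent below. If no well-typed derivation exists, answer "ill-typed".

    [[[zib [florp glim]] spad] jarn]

[florp glim]: florp is (e→(s→(e→((t→(t→t))→(e→s))))), glim is e; result (s→(e→((t→(t→t))→(e→s)))).
[zib [florp glim]]: [florp glim] is (s→(e→((t→(t→t))→(e→s)))), zib is s; result (e→((t→(t→t))→(e→s))).
At [[zib [florp glim]] spad]: neither (e→((t→(t→t))→(e→s))) nor ((e→t)→(e→(e→e))) can take the other as argument; the node is ill-typed.

ill-typed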